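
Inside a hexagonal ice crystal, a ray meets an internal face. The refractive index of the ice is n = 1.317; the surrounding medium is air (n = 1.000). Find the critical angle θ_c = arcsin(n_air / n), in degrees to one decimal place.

sin θ_c = n_air / n = 1.000 / 1.317 = 0.7593.
θ_c = arcsin(0.7593) = 49.40°.

49.4°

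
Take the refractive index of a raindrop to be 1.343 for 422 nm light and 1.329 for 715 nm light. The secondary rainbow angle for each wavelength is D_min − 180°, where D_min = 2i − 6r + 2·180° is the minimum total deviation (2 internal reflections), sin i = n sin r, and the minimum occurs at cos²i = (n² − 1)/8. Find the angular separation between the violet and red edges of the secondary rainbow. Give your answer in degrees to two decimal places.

At 422 nm (n = 1.343): cos²i = 0.10046 → i = 71.522°, r = 44.928°, D_min = 233.478°, rainbow angle = 53.478°.
At 715 nm (n = 1.329): cos²i = 0.09578 → i = 71.972°, r = 45.685°, D_min = 229.837°, rainbow angle = 49.837°.
Angular width = |53.478° − 49.837°| = 3.641°.

3.64°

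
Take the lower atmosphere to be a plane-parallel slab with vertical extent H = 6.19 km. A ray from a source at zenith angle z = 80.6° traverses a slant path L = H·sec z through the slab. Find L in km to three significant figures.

37.9 km

sec z = 1/cos 80.6° = 6.1227.
L = 6.19 × 6.1227 = 37.900 km.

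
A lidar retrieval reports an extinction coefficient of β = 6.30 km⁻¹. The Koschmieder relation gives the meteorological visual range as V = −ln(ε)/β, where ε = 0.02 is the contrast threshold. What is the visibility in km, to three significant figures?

0.621 km

V = −ln(0.02) / 6.30 = 3.912 / 6.30 = 0.6210 km.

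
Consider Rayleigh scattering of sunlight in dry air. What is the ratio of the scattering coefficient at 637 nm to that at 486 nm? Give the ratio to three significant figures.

Rayleigh scattering ∝ λ⁻⁴, so the ratio of coefficients is the inverse fourth power of the wavelength ratio.
σ(637)/σ(486) = (486/637)⁴ = (0.7630)⁴ = 0.3388.

0.339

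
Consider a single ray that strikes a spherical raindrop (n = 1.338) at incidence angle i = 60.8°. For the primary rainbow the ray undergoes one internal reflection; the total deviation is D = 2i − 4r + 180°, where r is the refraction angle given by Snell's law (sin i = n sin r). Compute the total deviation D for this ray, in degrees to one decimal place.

138.7°

sin r = sin 60.8° / 1.338 = 0.8729/1.338 = 0.6524; r = 40.72°.
D = 2·60.8° − 4·40.72° + 180° = 121.60° − 162.89° + 180° = 138.71°.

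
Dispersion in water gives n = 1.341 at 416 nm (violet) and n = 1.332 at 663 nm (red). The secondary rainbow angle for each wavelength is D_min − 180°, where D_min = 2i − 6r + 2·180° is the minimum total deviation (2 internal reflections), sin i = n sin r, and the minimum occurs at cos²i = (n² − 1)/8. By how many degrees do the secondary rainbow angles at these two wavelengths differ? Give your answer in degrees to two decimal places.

At 416 nm (n = 1.341): cos²i = 0.09979 → i = 71.586°, r = 45.034°, D_min = 232.966°, rainbow angle = 52.966°.
At 663 nm (n = 1.332): cos²i = 0.09678 → i = 71.875°, r = 45.520°, D_min = 230.628°, rainbow angle = 50.628°.
Angular width = |52.966° − 50.628°| = 2.337°.

2.34°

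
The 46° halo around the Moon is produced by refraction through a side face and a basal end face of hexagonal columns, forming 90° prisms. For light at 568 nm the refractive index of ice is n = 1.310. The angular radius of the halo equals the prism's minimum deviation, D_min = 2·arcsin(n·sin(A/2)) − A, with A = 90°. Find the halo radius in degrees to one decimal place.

n·sin(A/2) = 1.310 × sin 45° = 1.310 × 0.7071 = 0.9263.
D_min = 2·arcsin(0.9263) − 90° = 2 × 67.867° − 90° = 45.733°.

45.7°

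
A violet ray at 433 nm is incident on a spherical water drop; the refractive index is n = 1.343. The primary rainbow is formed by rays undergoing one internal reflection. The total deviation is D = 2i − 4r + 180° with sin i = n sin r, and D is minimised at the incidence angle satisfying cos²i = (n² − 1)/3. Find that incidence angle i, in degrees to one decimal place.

cos²i = (1.343² − 1)/3 = (1.80365 − 1)/3 = 0.26788.
cos i = 0.51757, so i = 58.830°.

58.8°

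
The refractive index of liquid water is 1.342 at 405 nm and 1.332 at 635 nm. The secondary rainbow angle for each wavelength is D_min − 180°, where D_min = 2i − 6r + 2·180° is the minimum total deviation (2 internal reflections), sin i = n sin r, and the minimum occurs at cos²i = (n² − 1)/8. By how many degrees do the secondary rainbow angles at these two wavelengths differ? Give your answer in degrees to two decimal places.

2.59°

At 405 nm (n = 1.342): cos²i = 0.10012 → i = 71.554°, r = 44.981°, D_min = 233.222°, rainbow angle = 53.222°.
At 635 nm (n = 1.332): cos²i = 0.09678 → i = 71.875°, r = 45.520°, D_min = 230.628°, rainbow angle = 50.628°.
Angular width = |53.222° − 50.628°| = 2.594°.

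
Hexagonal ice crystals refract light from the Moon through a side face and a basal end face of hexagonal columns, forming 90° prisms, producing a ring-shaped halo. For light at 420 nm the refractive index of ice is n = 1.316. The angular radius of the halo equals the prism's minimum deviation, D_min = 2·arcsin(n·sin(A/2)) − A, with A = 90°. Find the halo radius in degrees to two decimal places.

47.04°

n·sin(A/2) = 1.316 × sin 45° = 1.316 × 0.7071 = 0.9306.
D_min = 2·arcsin(0.9306) − 90° = 2 × 68.521° − 90° = 47.042°.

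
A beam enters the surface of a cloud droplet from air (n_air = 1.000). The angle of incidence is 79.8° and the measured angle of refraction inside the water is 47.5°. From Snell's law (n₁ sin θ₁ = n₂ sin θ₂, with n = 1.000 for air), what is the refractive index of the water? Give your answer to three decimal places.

1.335

n = sin θ_i / sin θ_r = sin 79.8° / sin 47.5° = 0.9842 / 0.7373 = 1.3349.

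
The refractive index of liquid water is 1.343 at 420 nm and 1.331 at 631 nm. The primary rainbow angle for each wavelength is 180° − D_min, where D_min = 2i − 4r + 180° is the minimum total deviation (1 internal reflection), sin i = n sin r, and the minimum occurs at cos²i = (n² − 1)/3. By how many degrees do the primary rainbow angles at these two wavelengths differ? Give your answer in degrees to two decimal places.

At 420 nm (n = 1.343): cos²i = 0.26788 → i = 58.830°, r = 39.577°, D_min = 139.354°, rainbow angle = 40.646°.
At 631 nm (n = 1.331): cos²i = 0.25719 → i = 59.527°, r = 40.356°, D_min = 137.630°, rainbow angle = 42.370°.
Angular width = |40.646° − 42.370°| = 1.724°.

1.72°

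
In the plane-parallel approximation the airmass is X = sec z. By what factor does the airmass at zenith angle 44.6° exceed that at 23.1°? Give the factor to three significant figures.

1.29

X(44.6°)/X(23.1°) = sec 44.6° / sec 23.1° = cos 23.1° / cos 44.6° = 0.9198/0.7120 = 1.2918.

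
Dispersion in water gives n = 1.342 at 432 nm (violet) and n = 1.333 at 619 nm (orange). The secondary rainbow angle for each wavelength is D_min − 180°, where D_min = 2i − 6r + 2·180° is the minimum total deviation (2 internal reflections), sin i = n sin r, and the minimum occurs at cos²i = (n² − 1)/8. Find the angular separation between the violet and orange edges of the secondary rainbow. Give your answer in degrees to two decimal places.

2.33°

At 432 nm (n = 1.342): cos²i = 0.10012 → i = 71.554°, r = 44.981°, D_min = 233.222°, rainbow angle = 53.222°.
At 619 nm (n = 1.333): cos²i = 0.09711 → i = 71.843°, r = 45.466°, D_min = 230.891°, rainbow angle = 50.891°.
Angular width = |53.222° − 50.891°| = 2.331°.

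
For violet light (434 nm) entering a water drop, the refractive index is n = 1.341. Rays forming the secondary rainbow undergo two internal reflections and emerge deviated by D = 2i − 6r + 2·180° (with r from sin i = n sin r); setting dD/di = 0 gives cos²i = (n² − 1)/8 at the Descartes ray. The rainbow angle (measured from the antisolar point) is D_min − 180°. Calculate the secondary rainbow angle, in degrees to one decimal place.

53.0°

cos²i = (1.79828 − 1)/8 = 0.09979; i = arccos(0.31589) = 71.586°.
sin r = sin 71.586°/1.341 = 0.70753; r = 45.034°.
D_min = 2·71.586° − 6·45.034° + 360° = 232.966°.
Rainbow angle = D_min − 180° = 52.966°.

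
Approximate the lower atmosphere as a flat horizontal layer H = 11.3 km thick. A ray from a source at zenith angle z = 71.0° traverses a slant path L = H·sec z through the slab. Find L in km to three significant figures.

sec z = 1/cos 71.0° = 3.0716.
L = 11.3 × 3.0716 = 34.709 km.

34.7 km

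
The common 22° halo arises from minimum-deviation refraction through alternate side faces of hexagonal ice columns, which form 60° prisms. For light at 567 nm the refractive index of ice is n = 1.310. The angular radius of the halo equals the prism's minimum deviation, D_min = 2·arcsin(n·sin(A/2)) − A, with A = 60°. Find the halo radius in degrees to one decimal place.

21.8°

n·sin(A/2) = 1.310 × sin 30° = 1.310 × 0.5000 = 0.6550.
D_min = 2·arcsin(0.6550) − 60° = 2 × 40.920° − 60° = 21.839°.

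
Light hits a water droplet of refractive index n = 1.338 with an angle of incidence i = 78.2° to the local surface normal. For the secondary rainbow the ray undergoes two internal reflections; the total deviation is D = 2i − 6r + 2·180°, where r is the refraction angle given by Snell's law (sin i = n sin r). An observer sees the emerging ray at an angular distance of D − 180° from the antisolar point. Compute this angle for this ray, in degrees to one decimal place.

54.3°

sin r = sin 78.2° / 1.338 = 0.9789/1.338 = 0.7316; r = 47.02°.
D = 2·78.2° − 6·47.02° + 2·180° = 156.40° − 282.12° + 360° = 234.28°.
Angle from antisolar point = D − 180° = 54.28°.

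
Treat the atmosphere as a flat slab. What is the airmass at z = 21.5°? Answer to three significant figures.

1.07

X = sec z = 1/cos 21.5° = 1/0.9304 = 1.0748.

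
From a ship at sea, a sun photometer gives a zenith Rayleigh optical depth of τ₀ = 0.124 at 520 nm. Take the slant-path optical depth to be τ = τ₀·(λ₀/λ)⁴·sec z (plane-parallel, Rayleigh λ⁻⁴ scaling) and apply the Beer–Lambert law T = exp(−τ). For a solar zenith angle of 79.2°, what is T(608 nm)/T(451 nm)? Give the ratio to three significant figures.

2.26

Airmass: sec 79.2° = 5.3367.
τ(608 nm) = 0.124 × (520/608)⁴ × 5.3367 = 0.124 × 0.5351 × 5.3367 = 0.3541.
τ(451 nm) = 0.124 × (520/451)⁴ × 5.3367 = 0.124 × 1.7673 × 5.3367 = 1.1695.
T(608)/T(451) = exp(τ_B − τ_A) = exp(0.8154) = 2.2602.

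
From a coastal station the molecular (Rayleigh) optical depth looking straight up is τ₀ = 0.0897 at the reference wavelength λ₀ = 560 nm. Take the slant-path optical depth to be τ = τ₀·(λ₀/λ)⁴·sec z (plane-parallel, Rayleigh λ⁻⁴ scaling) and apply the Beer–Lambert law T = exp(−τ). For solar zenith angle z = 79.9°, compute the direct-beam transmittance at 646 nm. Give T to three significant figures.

sec 79.9° = 5.7023.
τ = 0.0897 × (560/646)⁴ × 5.7023 = 0.0897 × 0.5647 × 5.7023 = 0.2888.
T = exp(−0.2888) = 0.7491.

0.749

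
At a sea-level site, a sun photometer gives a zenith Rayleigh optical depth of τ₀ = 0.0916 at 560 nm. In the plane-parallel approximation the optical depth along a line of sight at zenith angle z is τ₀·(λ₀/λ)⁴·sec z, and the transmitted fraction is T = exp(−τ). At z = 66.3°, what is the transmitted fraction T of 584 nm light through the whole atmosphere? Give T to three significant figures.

sec 66.3° = 2.4879.
τ = 0.0916 × (560/584)⁴ × 2.4879 = 0.0916 × 0.8455 × 2.4879 = 0.1927.
T = exp(−0.1927) = 0.8247.

0.825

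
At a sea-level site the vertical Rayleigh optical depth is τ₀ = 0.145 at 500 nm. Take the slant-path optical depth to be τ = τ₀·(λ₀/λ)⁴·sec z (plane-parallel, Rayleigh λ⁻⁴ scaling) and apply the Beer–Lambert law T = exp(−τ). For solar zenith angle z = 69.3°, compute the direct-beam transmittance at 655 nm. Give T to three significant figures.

sec 69.3° = 2.8291.
τ = 0.145 × (500/655)⁴ × 2.8291 = 0.145 × 0.3396 × 2.8291 = 0.1393.
T = exp(−0.1393) = 0.8700.

0.870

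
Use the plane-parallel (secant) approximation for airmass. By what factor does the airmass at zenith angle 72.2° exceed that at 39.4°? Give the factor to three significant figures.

2.53

X(72.2°)/X(39.4°) = sec 72.2° / sec 39.4° = cos 39.4° / cos 72.2° = 0.7727/0.3057 = 2.5278.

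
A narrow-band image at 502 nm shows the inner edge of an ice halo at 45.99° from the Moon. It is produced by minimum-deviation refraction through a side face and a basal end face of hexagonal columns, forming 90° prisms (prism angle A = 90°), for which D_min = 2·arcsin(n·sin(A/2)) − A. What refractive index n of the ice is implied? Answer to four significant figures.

1.311

Rearranging: n = sin((D_min + A)/2) / sin(A/2).
(D_min + A)/2 = (45.99° + 90°)/2 = 67.995°.
n = sin 67.995° / sin 45° = 0.9272 / 0.7071 = 1.3112.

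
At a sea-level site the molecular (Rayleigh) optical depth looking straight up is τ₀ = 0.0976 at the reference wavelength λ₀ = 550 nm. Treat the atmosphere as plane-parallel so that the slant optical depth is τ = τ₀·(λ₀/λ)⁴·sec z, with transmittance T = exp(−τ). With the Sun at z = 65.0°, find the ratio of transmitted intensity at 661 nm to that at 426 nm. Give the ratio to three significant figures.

Airmass: sec 65.0° = 2.3662.
τ(661 nm) = 0.0976 × (550/661)⁴ × 2.3662 = 0.0976 × 0.4793 × 2.3662 = 0.1107.
τ(426 nm) = 0.0976 × (550/426)⁴ × 2.3662 = 0.0976 × 2.7785 × 2.3662 = 0.6417.
T(661)/T(426) = exp(τ_B − τ_A) = exp(0.5310) = 1.7006.

1.70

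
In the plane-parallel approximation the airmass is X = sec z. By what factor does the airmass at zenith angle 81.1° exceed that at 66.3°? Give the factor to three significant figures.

X(81.1°)/X(66.3°) = sec 81.1° / sec 66.3° = cos 66.3° / cos 81.1° = 0.4019/0.1547 = 2.5981.

2.60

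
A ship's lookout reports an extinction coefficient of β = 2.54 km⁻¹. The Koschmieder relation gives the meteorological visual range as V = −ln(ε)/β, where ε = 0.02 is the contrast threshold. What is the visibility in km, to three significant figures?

1.54 km

V = −ln(0.02) / 2.54 = 3.912 / 2.54 = 1.5402 km.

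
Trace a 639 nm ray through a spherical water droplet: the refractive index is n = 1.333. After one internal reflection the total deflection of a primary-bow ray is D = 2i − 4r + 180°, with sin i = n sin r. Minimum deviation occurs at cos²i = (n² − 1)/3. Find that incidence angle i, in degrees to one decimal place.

cos²i = (1.333² − 1)/3 = (1.77689 − 1)/3 = 0.25896.
cos i = 0.50888, so i = 59.410°.

59.4°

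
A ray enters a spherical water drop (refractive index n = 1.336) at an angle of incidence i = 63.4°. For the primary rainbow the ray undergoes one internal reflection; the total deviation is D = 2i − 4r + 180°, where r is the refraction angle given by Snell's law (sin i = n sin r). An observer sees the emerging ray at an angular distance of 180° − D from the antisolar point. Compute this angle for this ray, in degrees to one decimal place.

41.2°

sin r = sin 63.4° / 1.336 = 0.8942/1.336 = 0.6693; r = 42.01°.
D = 2·63.4° − 4·42.01° + 180° = 126.80° − 168.05° + 180° = 138.75°.
Angle from antisolar point = 180° − D = 41.25°.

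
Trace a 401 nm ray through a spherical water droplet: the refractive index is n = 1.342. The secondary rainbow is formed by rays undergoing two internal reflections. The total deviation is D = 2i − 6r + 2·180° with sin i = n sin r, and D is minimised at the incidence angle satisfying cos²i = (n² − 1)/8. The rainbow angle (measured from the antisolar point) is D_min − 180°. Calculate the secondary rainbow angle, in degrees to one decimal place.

53.2°

cos²i = (1.80096 − 1)/8 = 0.10012; i = arccos(0.31642) = 71.554°.
sin r = sin 71.554°/1.342 = 0.70687; r = 44.981°.
D_min = 2·71.554° − 6·44.981° + 360° = 233.222°.
Rainbow angle = D_min − 180° = 53.222°.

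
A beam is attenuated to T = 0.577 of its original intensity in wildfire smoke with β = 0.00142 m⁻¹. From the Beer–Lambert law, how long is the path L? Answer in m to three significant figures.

387 m

Beer–Lambert: T = exp(−βL) ⇒ L = −ln(T)/β = −ln(0.577)/0.00142 = 0.5499/0.00142 = 387.3 m.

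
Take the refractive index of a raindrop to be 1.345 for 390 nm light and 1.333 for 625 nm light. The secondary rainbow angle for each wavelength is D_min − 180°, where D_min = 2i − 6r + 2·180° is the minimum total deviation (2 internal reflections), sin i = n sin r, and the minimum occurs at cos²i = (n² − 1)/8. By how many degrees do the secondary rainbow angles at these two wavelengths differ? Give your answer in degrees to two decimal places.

At 390 nm (n = 1.345): cos²i = 0.10113 → i = 71.458°, r = 44.821°, D_min = 233.987°, rainbow angle = 53.987°.
At 625 nm (n = 1.333): cos²i = 0.09711 → i = 71.843°, r = 45.466°, D_min = 230.891°, rainbow angle = 50.891°.
Angular width = |53.987° − 50.891°| = 3.096°.

3.10°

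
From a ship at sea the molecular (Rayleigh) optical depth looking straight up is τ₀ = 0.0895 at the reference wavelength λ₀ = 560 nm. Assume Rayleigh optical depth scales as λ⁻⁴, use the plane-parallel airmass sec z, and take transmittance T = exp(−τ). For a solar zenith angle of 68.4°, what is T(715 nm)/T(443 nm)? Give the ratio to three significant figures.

1.70

Airmass: sec 68.4° = 2.7165.
τ(715 nm) = 0.0895 × (560/715)⁴ × 2.7165 = 0.0895 × 0.3763 × 2.7165 = 0.0915.
τ(443 nm) = 0.0895 × (560/443)⁴ × 2.7165 = 0.0895 × 2.5535 × 2.7165 = 0.6208.
T(715)/T(443) = exp(τ_B − τ_A) = exp(0.5293) = 1.6978.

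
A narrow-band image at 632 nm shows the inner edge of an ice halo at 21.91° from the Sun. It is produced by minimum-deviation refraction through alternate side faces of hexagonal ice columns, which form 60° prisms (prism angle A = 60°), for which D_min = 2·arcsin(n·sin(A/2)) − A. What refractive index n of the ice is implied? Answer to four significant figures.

Rearranging: n = sin((D_min + A)/2) / sin(A/2).
(D_min + A)/2 = (21.91° + 60°)/2 = 40.955°.
n = sin 40.955° / sin 30° = 0.6555 / 0.5000 = 1.3109.

1.311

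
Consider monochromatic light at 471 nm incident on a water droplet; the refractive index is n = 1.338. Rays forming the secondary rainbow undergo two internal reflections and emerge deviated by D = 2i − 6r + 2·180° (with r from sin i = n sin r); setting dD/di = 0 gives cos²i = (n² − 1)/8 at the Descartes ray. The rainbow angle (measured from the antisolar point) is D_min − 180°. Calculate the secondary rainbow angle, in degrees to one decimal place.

52.2°

cos²i = (1.79024 − 1)/8 = 0.09878; i = arccos(0.31429) = 71.682°.
sin r = sin 71.682°/1.338 = 0.70951; r = 45.195°.
D_min = 2·71.682° − 6·45.195° + 360° = 232.193°.
Rainbow angle = D_min − 180° = 52.193°.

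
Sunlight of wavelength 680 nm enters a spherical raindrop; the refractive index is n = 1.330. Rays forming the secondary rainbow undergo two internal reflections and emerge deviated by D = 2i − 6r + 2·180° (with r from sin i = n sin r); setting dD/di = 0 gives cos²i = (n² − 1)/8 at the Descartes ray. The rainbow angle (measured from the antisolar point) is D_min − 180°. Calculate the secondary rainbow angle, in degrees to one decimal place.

50.1°

cos²i = (1.76890 − 1)/8 = 0.09611; i = arccos(0.31002) = 71.940°.
sin r = sin 71.940°/1.330 = 0.71483; r = 45.630°.
D_min = 2·71.940° − 6·45.630° + 360° = 230.101°.
Rainbow angle = D_min − 180° = 50.101°.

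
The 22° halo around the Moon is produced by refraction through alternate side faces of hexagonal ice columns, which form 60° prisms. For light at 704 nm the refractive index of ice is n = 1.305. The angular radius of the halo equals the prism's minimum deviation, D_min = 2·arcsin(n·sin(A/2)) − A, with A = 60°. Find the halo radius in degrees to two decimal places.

n·sin(A/2) = 1.305 × sin 30° = 1.305 × 0.5000 = 0.6525.
D_min = 2·arcsin(0.6525) − 60° = 2 × 40.730° − 60° = 21.461°.

21.46°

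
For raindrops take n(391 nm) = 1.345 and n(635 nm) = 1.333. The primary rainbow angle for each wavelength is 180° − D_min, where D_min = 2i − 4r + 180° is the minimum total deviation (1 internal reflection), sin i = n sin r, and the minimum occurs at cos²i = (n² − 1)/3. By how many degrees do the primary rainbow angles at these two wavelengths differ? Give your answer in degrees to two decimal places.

1.71°

At 391 nm (n = 1.345): cos²i = 0.26967 → i = 58.715°, r = 39.448°, D_min = 139.635°, rainbow angle = 40.365°.
At 635 nm (n = 1.333): cos²i = 0.25896 → i = 59.410°, r = 40.225°, D_min = 137.922°, rainbow angle = 42.078°.
Angular width = |40.365° − 42.078°| = 1.713°.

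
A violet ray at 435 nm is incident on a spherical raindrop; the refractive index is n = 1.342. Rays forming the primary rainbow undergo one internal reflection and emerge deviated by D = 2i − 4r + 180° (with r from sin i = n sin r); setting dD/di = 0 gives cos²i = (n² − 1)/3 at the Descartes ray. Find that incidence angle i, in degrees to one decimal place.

58.9°

cos²i = (1.342² − 1)/3 = (1.80096 − 1)/3 = 0.26699.
cos i = 0.51671, so i = 58.888°.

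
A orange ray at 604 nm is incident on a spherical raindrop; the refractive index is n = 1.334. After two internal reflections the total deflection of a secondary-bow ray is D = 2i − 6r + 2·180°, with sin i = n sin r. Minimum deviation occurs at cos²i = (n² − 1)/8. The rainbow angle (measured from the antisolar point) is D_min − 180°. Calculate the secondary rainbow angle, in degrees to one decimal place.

51.2°

cos²i = (1.77956 − 1)/8 = 0.09744; i = arccos(0.31216) = 71.810°.
sin r = sin 71.810°/1.334 = 0.71217; r = 45.411°.
D_min = 2·71.810° − 6·45.411° + 360° = 231.153°.
Rainbow angle = D_min − 180° = 51.153°.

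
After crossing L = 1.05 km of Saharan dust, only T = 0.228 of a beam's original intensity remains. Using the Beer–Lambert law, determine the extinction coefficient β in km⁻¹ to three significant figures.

1.41 km⁻¹

Beer–Lambert: T = exp(−βL) ⇒ β = −ln(T)/L = −ln(0.228)/1.05 = 1.4784/1.05 = 1.408 km⁻¹.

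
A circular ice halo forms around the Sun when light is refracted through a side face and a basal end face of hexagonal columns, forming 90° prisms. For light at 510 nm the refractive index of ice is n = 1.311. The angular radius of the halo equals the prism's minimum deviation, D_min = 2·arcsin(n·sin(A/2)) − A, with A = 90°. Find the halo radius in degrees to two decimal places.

45.95°

n·sin(A/2) = 1.311 × sin 45° = 1.311 × 0.7071 = 0.9270.
D_min = 2·arcsin(0.9270) − 90° = 2 × 67.974° − 90° = 45.949°.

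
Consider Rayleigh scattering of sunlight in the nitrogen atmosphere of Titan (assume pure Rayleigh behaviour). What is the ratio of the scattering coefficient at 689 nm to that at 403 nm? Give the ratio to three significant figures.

Rayleigh scattering ∝ λ⁻⁴, so the ratio of coefficients is the inverse fourth power of the wavelength ratio.
σ(689)/σ(403) = (403/689)⁴ = (0.5849)⁴ = 0.117.

0.117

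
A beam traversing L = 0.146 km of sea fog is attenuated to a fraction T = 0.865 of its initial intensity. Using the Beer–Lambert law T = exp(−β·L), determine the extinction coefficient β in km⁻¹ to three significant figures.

Beer–Lambert: T = exp(−βL) ⇒ β = −ln(T)/L = −ln(0.865)/0.146 = 0.1450/0.146 = 0.9933 km⁻¹.

0.993 km⁻¹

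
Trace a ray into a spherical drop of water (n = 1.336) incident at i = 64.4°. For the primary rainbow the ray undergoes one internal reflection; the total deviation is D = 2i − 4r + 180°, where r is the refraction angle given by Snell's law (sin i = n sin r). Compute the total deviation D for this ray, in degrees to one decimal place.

139.0°

sin r = sin 64.4° / 1.336 = 0.9018/1.336 = 0.6750; r = 42.46°.
D = 2·64.4° − 4·42.46° + 180° = 128.80° − 169.82° + 180° = 138.98°.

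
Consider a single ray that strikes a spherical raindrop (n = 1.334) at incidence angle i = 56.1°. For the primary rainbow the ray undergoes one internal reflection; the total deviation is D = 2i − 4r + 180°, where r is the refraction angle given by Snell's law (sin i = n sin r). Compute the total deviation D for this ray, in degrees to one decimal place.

138.3°

sin r = sin 56.1° / 1.334 = 0.8300/1.334 = 0.6222; r = 38.48°.
D = 2·56.1° − 4·38.48° + 180° = 112.20° − 153.91° + 180° = 138.29°.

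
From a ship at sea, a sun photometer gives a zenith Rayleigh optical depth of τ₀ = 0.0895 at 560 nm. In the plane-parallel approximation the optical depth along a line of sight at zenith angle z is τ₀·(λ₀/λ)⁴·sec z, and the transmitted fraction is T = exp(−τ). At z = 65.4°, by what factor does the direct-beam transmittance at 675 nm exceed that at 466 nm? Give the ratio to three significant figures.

Airmass: sec 65.4° = 2.4022.
τ(675 nm) = 0.0895 × (560/675)⁴ × 2.4022 = 0.0895 × 0.4737 × 2.4022 = 0.1019.
τ(466 nm) = 0.0895 × (560/466)⁴ × 2.4022 = 0.0895 × 2.0855 × 2.4022 = 0.4484.
T(675)/T(466) = exp(τ_B − τ_A) = exp(0.3465) = 1.4141.

1.41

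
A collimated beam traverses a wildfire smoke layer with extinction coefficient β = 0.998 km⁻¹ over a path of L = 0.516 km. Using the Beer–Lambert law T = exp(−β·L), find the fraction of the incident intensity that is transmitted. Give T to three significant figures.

0.598

τ = β·L = 0.998 × 0.516 = 0.5150.
T = exp(−0.5150) = 0.5975.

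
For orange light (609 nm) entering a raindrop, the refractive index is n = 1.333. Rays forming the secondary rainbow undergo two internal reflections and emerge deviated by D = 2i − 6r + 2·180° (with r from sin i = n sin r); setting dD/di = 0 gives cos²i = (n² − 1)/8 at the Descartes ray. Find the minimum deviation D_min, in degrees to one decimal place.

230.9°

cos²i = (1.77689 − 1)/8 = 0.09711; i = arccos(0.31163) = 71.843°.
sin r = sin 71.843°/1.333 = 0.71283; r = 45.466°.
D_min = 2·71.843° − 6·45.466° + 360° = 230.891°.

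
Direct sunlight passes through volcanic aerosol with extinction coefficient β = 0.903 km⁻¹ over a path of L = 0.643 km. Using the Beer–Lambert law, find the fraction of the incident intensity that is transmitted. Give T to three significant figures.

τ = β·L = 0.903 × 0.643 = 0.5806.
T = exp(−0.5806) = 0.5595.

0.560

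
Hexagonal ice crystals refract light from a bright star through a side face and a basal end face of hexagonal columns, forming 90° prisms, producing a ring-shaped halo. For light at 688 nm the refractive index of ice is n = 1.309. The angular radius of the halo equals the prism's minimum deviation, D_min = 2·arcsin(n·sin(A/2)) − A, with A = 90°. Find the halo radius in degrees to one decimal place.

45.5°

n·sin(A/2) = 1.309 × sin 45° = 1.309 × 0.7071 = 0.9256.
D_min = 2·arcsin(0.9256) − 90° = 2 × 67.759° − 90° = 45.519°.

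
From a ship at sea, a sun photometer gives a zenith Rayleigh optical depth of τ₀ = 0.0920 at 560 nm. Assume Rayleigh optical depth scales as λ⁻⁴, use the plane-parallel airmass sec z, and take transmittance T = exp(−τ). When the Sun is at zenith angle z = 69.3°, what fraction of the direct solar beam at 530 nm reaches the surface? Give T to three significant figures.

sec 69.3° = 2.8291.
τ = 0.0920 × (560/530)⁴ × 2.8291 = 0.0920 × 1.2464 × 2.8291 = 0.3244.
T = exp(−0.3244) = 0.7230.

0.723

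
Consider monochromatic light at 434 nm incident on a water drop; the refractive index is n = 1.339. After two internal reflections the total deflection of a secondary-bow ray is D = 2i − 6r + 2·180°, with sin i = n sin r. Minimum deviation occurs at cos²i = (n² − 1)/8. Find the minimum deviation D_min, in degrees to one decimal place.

cos²i = (1.79292 − 1)/8 = 0.09912; i = arccos(0.31483) = 71.650°.
sin r = sin 71.650°/1.339 = 0.70885; r = 45.141°.
D_min = 2·71.650° − 6·45.141° + 360° = 232.451°.

232.5°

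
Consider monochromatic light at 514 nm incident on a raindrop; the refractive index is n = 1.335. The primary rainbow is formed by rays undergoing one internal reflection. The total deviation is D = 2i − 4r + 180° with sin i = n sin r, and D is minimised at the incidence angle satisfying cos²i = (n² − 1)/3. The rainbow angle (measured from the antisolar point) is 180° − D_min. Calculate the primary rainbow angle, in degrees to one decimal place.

cos²i = (1.78222 − 1)/3 = 0.26074; i = arccos(0.51063) = 59.294°.
sin r = sin 59.294°/1.335 = 0.64405; r = 40.094°.
D_min = 2·59.294° − 4·40.094° + 180° = 138.212°.
Rainbow angle = 180° − D_min = 41.788°.

41.8°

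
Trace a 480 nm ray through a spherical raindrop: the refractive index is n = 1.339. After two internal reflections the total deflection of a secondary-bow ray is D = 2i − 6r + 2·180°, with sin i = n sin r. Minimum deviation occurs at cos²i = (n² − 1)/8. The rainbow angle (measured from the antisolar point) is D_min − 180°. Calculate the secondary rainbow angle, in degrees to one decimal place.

cos²i = (1.79292 − 1)/8 = 0.09912; i = arccos(0.31483) = 71.650°.
sin r = sin 71.650°/1.339 = 0.70885; r = 45.141°.
D_min = 2·71.650° − 6·45.141° + 360° = 232.451°.
Rainbow angle = D_min − 180° = 52.451°.

52.5°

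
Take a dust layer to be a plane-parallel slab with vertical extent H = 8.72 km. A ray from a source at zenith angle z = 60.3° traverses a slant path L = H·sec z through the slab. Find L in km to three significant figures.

sec z = 1/cos 60.3° = 2.0183.
L = 8.72 × 2.0183 = 17.600 km.

17.6 km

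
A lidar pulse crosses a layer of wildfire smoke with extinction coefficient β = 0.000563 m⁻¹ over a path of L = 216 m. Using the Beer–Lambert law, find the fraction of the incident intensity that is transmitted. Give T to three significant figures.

τ = β·L = 0.000563 × 216 = 0.1216.
T = exp(−0.1216) = 0.8855.

0.885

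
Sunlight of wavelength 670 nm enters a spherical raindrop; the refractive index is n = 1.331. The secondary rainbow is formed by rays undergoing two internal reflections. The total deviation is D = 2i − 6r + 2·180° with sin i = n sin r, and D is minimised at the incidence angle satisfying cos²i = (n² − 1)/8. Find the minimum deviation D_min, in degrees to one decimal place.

230.4°

cos²i = (1.77156 − 1)/8 = 0.09645; i = arccos(0.31056) = 71.907°.
sin r = sin 71.907°/1.331 = 0.71417; r = 45.575°.
D_min = 2·71.907° − 6·45.575° + 360° = 230.365°.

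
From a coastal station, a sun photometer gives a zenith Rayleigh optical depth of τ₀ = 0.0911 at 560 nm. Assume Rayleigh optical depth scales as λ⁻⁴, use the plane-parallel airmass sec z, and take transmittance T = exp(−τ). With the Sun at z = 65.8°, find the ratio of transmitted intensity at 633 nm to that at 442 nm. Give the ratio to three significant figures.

1.55

Airmass: sec 65.8° = 2.4395.
τ(633 nm) = 0.0911 × (560/633)⁴ × 2.4395 = 0.0911 × 0.6125 × 2.4395 = 0.1361.
τ(442 nm) = 0.0911 × (560/442)⁴ × 2.4395 = 0.0911 × 2.5767 × 2.4395 = 0.5726.
T(633)/T(442) = exp(τ_B − τ_A) = exp(0.4365) = 1.5473.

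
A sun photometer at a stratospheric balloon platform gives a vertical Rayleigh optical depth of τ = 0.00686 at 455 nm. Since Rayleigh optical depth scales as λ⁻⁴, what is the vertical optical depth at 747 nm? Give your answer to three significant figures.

0.000944

τ(747 nm) = τ(455 nm) × (455/747)⁴ = 0.00686 × (0.6091)⁴ = 0.00686 × 0.1376 = 0.0009.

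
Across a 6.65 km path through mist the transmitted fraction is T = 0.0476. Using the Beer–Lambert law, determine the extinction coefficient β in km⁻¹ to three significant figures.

Beer–Lambert: T = exp(−βL) ⇒ β = −ln(T)/L = −ln(0.0476)/6.65 = 3.0449/6.65 = 0.4579 km⁻¹.

0.458 km⁻¹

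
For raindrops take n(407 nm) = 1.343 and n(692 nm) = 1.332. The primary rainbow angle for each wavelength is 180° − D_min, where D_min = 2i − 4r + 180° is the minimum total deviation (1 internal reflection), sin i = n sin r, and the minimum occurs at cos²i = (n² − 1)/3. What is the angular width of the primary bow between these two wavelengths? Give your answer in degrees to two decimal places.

1.58°

At 407 nm (n = 1.343): cos²i = 0.26788 → i = 58.830°, r = 39.577°, D_min = 139.354°, rainbow angle = 40.646°.
At 692 nm (n = 1.332): cos²i = 0.25807 → i = 59.469°, r = 40.290°, D_min = 137.776°, rainbow angle = 42.224°.
Angular width = |40.646° − 42.224°| = 1.578°.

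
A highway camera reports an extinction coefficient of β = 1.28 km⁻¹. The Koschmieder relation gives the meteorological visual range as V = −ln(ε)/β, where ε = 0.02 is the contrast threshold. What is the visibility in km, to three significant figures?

V = −ln(0.02) / 1.28 = 3.912 / 1.28 = 3.0563 km.

3.06 km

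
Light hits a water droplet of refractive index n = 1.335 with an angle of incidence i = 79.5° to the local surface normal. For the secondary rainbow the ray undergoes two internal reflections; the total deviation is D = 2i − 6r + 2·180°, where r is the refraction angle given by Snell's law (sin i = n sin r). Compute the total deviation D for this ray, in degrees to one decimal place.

234.4°

sin r = sin 79.5° / 1.335 = 0.9833/1.335 = 0.7365; r = 47.44°.
D = 2·79.5° − 6·47.44° + 2·180° = 159.00° − 284.62° + 360° = 234.38°.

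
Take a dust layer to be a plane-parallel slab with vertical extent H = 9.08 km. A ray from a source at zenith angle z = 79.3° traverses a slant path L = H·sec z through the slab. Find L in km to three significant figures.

sec z = 1/cos 79.3° = 5.3860.
L = 9.08 × 5.3860 = 48.905 km.

48.9 km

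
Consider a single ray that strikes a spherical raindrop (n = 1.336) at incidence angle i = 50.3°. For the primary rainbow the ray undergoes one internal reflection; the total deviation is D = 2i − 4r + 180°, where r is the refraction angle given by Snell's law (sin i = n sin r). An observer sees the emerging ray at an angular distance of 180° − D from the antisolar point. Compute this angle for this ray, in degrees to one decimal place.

40.1°

sin r = sin 50.3° / 1.336 = 0.7694/1.336 = 0.5759; r = 35.16°.
D = 2·50.3° − 4·35.16° + 180° = 100.60° − 140.65° + 180° = 139.95°.
Angle from antisolar point = 180° − D = 40.05°.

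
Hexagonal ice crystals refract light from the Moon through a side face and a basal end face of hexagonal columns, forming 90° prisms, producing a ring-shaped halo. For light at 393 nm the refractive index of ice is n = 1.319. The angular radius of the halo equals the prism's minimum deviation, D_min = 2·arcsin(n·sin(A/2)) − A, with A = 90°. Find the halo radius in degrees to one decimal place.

n·sin(A/2) = 1.319 × sin 45° = 1.319 × 0.7071 = 0.9327.
D_min = 2·arcsin(0.9327) − 90° = 2 × 68.856° − 90° = 47.711°.

47.7°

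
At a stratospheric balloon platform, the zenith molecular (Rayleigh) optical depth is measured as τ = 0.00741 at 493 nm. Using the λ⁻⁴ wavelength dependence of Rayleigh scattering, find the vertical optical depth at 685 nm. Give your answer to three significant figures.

τ(685 nm) = τ(493 nm) × (493/685)⁴ = 0.00741 × (0.7197)⁴ = 0.00741 × 0.2683 = 0.0020.

0.00199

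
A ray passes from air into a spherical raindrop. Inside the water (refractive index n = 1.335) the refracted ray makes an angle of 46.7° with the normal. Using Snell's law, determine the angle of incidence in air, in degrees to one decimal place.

Snell: sin θ_i = n · sin θ_r = 1.335 × sin 46.7° = 1.335 × 0.7278 = 0.9716.
θ_i = arcsin(0.9716) = 76.31°.

76.3°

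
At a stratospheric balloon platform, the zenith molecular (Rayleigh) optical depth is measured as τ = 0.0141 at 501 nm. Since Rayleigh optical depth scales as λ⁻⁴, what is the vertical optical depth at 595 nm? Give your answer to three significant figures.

τ(595 nm) = τ(501 nm) × (501/595)⁴ = 0.0141 × (0.8420)⁴ = 0.0141 × 0.5027 = 0.0071.

0.00709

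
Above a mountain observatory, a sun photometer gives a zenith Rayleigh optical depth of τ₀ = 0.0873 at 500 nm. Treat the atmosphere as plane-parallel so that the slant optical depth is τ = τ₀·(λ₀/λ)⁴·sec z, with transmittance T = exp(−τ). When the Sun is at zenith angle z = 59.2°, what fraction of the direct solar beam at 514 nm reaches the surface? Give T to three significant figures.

sec 59.2° = 1.9530.
τ = 0.0873 × (500/514)⁴ × 1.9530 = 0.0873 × 0.8954 × 1.9530 = 0.1527.
T = exp(−0.1527) = 0.8584.

0.858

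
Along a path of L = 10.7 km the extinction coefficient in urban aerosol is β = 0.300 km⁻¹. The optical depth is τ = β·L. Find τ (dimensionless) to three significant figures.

3.21

τ = β·L = 0.300 × 10.7 = 3.2100.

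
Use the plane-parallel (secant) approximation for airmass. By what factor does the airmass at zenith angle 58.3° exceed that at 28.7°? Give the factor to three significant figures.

1.67

X(58.3°)/X(28.7°) = sec 58.3° / sec 28.7° = cos 28.7° / cos 58.3° = 0.8771/0.5255 = 1.6693.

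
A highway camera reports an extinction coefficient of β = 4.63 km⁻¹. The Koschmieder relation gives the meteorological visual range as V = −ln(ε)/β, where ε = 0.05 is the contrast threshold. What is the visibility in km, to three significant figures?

V = −ln(0.05) / 4.63 = 2.996 / 4.63 = 0.6470 km.

0.647 km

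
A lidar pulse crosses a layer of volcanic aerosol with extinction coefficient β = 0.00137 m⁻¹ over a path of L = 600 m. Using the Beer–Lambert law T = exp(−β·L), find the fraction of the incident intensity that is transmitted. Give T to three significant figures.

τ = β·L = 0.00137 × 600 = 0.8220.
T = exp(−0.8220) = 0.4396.

0.440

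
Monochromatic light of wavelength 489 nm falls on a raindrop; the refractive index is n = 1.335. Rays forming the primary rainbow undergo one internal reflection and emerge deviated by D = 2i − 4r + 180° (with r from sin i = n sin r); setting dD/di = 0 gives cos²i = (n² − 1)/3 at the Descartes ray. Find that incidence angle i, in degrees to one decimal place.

cos²i = (1.335² − 1)/3 = (1.78222 − 1)/3 = 0.26074.
cos i = 0.51063, so i = 59.294°.

59.3°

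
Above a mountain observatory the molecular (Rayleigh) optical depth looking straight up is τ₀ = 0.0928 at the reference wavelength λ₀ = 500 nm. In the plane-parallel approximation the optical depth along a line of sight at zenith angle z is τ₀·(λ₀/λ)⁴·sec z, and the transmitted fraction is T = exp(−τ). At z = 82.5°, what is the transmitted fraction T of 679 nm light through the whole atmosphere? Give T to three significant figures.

0.811

sec 82.5° = 7.6613.
τ = 0.0928 × (500/679)⁴ × 7.6613 = 0.0928 × 0.2940 × 7.6613 = 0.2091.
T = exp(−0.2091) = 0.8114.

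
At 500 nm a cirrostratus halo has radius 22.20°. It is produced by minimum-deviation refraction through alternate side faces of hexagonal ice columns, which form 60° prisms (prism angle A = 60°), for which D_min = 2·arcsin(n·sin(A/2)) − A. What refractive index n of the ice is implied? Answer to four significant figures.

1.315

Rearranging: n = sin((D_min + A)/2) / sin(A/2).
(D_min + A)/2 = (22.20° + 60°)/2 = 41.100°.
n = sin 41.100° / sin 30° = 0.6574 / 0.5000 = 1.3148.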